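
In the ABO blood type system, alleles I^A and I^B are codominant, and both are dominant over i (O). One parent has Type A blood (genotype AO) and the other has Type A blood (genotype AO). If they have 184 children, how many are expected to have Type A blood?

Cross: AO × AO
Possible offspring genotypes: 1 AA, 2 AO, 1 OO
Blood type counts: 3 Type A, 1 Type O
Probability of Type A: 3/4
Expected count = 3/4 × 184 = 138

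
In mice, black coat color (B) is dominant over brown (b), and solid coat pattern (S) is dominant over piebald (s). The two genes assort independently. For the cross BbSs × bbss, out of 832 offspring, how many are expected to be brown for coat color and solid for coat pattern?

Dihybrid cross BbSs × bbss — consider each gene separately:
coat color: Bb × bb → 2 Bb, 2 bb → 2 B_ : 2 bb (out of 4)
coat pattern: Ss × ss → 2 Ss, 2 ss → 2 S_ : 2 ss (out of 4)
Looking for: brown (bb) and solid (S_)
P(brown) = 2/4, P(solid) = 2/4
P(both) = 2/4 × 2/4 = 4/16 = 1/4
Expected count = 1/4 × 832 = 208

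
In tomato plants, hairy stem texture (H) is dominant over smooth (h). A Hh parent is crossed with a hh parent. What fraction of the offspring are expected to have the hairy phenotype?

Punnett square for Hh × hh:
Offspring genotypes: 2 Hh, 2 hh
Total offspring: 4
Count with target: 2
Probability: 2/4 = 1/2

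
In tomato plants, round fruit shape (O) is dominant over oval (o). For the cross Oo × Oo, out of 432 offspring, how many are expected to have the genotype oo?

Punnett square for Oo × Oo:
Offspring genotypes: 1 OO, 2 Oo, 1 oo
Total offspring: 4
Count with target: 1
Probability: 1/4
Expected count = 1/4 × 432 = 108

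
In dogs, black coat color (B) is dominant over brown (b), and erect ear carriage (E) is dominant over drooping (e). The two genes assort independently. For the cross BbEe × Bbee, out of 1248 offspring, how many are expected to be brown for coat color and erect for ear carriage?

Dihybrid cross BbEe × Bbee — consider each gene separately:
coat color: Bb × Bb → 1 BB, 2 Bb, 1 bb → 3 B_ : 1 bb (out of 4)
ear carriage: Ee × ee → 2 Ee, 2 ee → 2 E_ : 2 ee (out of 4)
Looking for: brown (bb) and erect (E_)
P(brown) = 1/4, P(erect) = 2/4
P(both) = 1/4 × 2/4 = 2/16 = 1/8
Expected count = 1/8 × 1248 = 156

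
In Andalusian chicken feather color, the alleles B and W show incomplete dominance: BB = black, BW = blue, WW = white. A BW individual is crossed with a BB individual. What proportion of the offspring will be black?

Punnett square for BW × BB:
Offspring genotypes: 2 BB, 2 BW
Phenotype counts: 2 black, 2 blue
black: 2 out of 4
Probability: 2/4 = 1/2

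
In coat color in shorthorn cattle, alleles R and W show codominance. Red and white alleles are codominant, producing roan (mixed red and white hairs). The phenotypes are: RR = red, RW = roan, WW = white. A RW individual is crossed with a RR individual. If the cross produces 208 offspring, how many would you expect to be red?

Punnett square for RW × RR:
Offspring genotypes: 2 RR, 2 RW
Phenotype counts: 2 red, 2 roan
red: 2 out of 4 → fraction 1/2
Expected count = 1/2 × 208 = 104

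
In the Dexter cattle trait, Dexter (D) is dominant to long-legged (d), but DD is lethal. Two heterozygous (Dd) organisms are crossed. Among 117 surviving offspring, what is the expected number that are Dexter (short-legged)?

Cross: Dd × Dd
Punnett square offspring (before lethality): 1 DD, 2 Dd, 1 dd
The DD genotype is lethal (embryos die); surviving offspring: 2 Dd, 1 dd
Dexter (short-legged): 2 out of 3 → fraction 2/3
Expected count = 2/3 × 117 = 78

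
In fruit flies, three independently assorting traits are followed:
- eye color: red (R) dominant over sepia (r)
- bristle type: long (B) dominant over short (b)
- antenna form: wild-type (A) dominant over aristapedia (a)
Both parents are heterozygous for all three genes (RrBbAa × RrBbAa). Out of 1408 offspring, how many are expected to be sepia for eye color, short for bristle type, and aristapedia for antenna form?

Trihybrid cross: RrBbAa × RrBbAa
Each trait segregates independently with a 3:1 phenotypic ratio, so each gene contributes 3/4 (dominant) or 1/4 (recessive).
Target: sepia (eye color), short (bristle type), aristapedia (antenna form)
Probability = product of independent per-trait probabilities
= 1/4 × 1/4 × 1/4 = 1/64
Expected count = 1/64 × 1408 = 22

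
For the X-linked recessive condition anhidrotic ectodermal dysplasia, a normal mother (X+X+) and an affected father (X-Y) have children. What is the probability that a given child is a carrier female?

Cross: X+X+ × X-Y
Offspring: 2 X+X-, 2 X+Y
Probability of a carrier female: 2/4 = 1/2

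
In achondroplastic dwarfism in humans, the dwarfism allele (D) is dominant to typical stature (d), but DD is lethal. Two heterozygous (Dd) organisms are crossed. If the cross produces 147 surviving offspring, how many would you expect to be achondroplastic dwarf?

Cross: Dd × Dd
Punnett square offspring (before lethality): 1 DD, 2 Dd, 1 dd
The DD genotype is lethal (embryos die); surviving offspring: 2 Dd, 1 dd
achondroplastic dwarf: 2 out of 3 → fraction 2/3
Expected count = 2/3 × 147 = 98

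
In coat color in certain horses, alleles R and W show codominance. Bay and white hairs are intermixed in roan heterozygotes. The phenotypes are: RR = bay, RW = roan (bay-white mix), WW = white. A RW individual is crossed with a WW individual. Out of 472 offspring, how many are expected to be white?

Punnett square for RW × WW:
Offspring genotypes: 2 RW, 2 WW
Phenotype counts: 2 roan (bay-white mix), 2 white
white: 2 out of 4 → fraction 1/2
Expected count = 1/2 × 472 = 236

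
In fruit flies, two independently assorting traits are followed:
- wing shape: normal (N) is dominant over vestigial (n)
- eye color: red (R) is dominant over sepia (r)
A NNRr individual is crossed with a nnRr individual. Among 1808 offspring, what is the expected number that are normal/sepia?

Dihybrid cross NNRr × nnRr — consider each gene separately:
wing shape: NN × nn → 4 Nn → 4 N_ (out of 4)
eye color: Rr × Rr → 1 RR, 2 Rr, 1 rr → 3 R_ : 1 rr (out of 4)
Combine (counts out of 4 × 4 = 16): normal/red (N_R_) = 4×3 = 12; normal/sepia (N_rr) = 4×1 = 4
Phenotype counts (out of 16): 12 normal/red, 4 normal/sepia
normal/sepia: 4 out of 16 → fraction 1/4
Expected count = 1/4 × 1808 = 452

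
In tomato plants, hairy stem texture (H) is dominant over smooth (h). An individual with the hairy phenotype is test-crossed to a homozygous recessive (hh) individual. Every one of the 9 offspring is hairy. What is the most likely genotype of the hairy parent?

Test cross: ? × hh
All offspring are hairy.
If the unknown parent were heterozygous (Hh), about half of 9 offspring would be smooth; none are. The unknown parent is most likely homozygous dominant (HH).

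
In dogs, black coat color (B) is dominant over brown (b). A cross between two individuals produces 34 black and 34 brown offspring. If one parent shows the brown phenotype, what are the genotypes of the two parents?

Observed offspring: 34 black, 34 brown
The observed ratio simplifies to 1:1. One parent shows brown, so its genotype must be bb. A 1:1 offspring split requires the other parent to be heterozygous (Bb).
Parent genotypes: bb × Bb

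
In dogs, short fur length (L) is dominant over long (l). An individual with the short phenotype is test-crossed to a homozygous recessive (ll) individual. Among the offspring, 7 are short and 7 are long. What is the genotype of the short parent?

Test cross: ? × ll
Offspring: 7 short, 7 long — approximately 1:1.
A 1:1 ratio in a test cross indicates the unknown parent is heterozygous (Ll).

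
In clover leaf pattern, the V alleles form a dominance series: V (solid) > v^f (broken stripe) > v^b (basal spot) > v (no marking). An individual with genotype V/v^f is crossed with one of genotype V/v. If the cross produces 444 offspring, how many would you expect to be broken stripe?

Cross: V/v^f × V/v
Allele dominance: V > v^f > v^b > v
Offspring genotypes: 1 V/V, 1 V/v, 1 V/v^f, 1 v^f/v
Phenotype counts: 3 solid, 1 broken stripe
broken stripe: 1 out of 4 → fraction 1/4
Expected count = 1/4 × 444 = 111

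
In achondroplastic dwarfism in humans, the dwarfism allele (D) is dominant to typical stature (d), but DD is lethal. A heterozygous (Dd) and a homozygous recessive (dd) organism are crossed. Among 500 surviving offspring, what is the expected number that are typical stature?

Cross: Dd × dd
Punnett square offspring (before lethality): 2 Dd, 2 dd
No DD offspring are produced in this cross.
typical stature: 2 out of 4 → fraction 1/2
Expected count = 1/2 × 500 = 250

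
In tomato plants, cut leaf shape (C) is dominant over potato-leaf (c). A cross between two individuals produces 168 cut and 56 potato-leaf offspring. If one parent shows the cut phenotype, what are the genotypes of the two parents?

Observed offspring: 168 cut, 56 potato-leaf
The observed ratio simplifies to 3:1. Potato-leaf (cc) offspring appear, so each parent must contribute one c allele. The parent stated to show cut carries C, so it is Cc. The other parent is then either Cc or cc: Cc × cc would give a 1:1 split, whereas Cc × Cc gives 3:1 — matching the data. So both parents are heterozygous (Cc × Cc).
Parent genotypes: Cc × Cc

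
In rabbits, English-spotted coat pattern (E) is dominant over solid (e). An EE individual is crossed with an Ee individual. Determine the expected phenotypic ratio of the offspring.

Punnett square for EE × Ee:
Offspring genotypes: 2 EE, 2 Ee
English-spotted: 4, solid: 0
Ratio: all English-spotted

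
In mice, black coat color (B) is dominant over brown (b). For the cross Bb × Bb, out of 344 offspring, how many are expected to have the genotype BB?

Punnett square for Bb × Bb:
Offspring genotypes: 1 BB, 2 Bb, 1 bb
Total offspring: 4
Count with target: 1
Probability: 1/4
Expected count = 1/4 × 344 = 86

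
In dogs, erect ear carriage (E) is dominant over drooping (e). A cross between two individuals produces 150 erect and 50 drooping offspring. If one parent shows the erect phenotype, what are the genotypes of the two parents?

Observed offspring: 150 erect, 50 drooping
The observed ratio simplifies to 3:1. Drooping (ee) offspring appear, so each parent must contribute one e allele. The parent stated to show erect carries E, so it is Ee. The other parent is then either Ee or ee: Ee × ee would give a 1:1 split, whereas Ee × Ee gives 3:1 — matching the data. So both parents are heterozygous (Ee × Ee).
Parent genotypes: Ee × Ee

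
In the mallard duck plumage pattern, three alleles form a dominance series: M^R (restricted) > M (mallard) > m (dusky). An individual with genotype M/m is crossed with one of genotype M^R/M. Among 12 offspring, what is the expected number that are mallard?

Cross: M/m × M^R/M
Allele dominance: M^R > M > m
Offspring genotypes: 1 M^R/M, 1 M/M, 1 M^R/m, 1 M/m
Phenotype counts: 2 restricted, 2 mallard
mallard: 2 out of 4 → fraction 1/2
Expected count = 1/2 × 12 = 6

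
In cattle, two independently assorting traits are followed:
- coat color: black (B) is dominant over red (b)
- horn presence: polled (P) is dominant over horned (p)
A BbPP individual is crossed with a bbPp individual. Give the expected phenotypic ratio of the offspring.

Dihybrid cross BbPP × bbPp — consider each gene separately:
coat color: Bb × bb → 2 Bb, 2 bb → 2 B_ : 2 bb (out of 4)
horn presence: PP × Pp → 2 PP, 2 Pp → 4 P_ (out of 4)
Combine (counts out of 4 × 4 = 16): black/polled (B_P_) = 2×4 = 8; red/polled (bbP_) = 2×4 = 8
Phenotype counts (out of 16): 8 black/polled, 8 red/polled
Ratio: 1 black/polled : 1 red/polled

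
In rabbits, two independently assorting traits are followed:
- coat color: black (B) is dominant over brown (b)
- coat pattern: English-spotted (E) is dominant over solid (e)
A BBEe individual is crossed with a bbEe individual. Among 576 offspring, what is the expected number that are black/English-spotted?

Dihybrid cross BBEe × bbEe — consider each gene separately:
coat color: BB × bb → 4 Bb → 4 B_ (out of 4)
coat pattern: Ee × Ee → 1 EE, 2 Ee, 1 ee → 3 E_ : 1 ee (out of 4)
Combine (counts out of 4 × 4 = 16): black/English-spotted (B_E_) = 4×3 = 12; black/solid (B_ee) = 4×1 = 4
Phenotype counts (out of 16): 12 black/English-spotted, 4 black/solid
black/English-spotted: 12 out of 16 → fraction 3/4
Expected count = 3/4 × 576 = 432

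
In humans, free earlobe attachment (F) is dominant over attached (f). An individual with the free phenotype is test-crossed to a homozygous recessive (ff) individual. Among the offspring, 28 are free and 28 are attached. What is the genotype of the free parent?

Test cross: ? × ff
Offspring: 28 free, 28 attached — approximately 1:1.
A 1:1 ratio in a test cross indicates the unknown parent is heterozygous (Ff).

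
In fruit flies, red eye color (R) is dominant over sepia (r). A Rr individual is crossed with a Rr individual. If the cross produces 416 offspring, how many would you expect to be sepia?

Punnett square for Rr × Rr:
Offspring genotypes: 1 RR, 2 Rr, 1 rr
red: 3, sepia: 1
sepia: 1 out of 4 → fraction 1/4
Expected count = 1/4 × 416 = 104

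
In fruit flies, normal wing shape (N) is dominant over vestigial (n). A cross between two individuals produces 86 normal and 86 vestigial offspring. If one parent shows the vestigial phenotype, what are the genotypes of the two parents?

Observed offspring: 86 normal, 86 vestigial
The observed ratio simplifies to 1:1. One parent shows vestigial, so its genotype must be nn. A 1:1 offspring split requires the other parent to be heterozygous (Nn).
Parent genotypes: nn × Nn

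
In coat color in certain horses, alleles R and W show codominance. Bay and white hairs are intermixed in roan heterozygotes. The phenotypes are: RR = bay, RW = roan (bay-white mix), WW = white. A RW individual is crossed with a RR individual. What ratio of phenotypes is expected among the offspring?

Punnett square for RW × RR:
Offspring genotypes: 2 RR, 2 RW
Phenotype counts: 2 bay, 2 roan (bay-white mix)
Ratio: 1 bay : 1 roan (bay-white mix)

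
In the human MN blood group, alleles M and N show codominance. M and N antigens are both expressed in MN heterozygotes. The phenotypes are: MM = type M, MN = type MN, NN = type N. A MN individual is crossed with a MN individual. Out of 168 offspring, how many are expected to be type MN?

Punnett square for MN × MN:
Offspring genotypes: 1 MM, 2 MN, 1 NN
Phenotype counts: 1 type M, 2 type MN, 1 type N
type MN: 2 out of 4 → fraction 1/2
Expected count = 1/2 × 168 = 84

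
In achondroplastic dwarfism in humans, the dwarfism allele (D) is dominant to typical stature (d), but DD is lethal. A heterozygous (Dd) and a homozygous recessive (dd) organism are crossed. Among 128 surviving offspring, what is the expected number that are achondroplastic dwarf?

Cross: Dd × dd
Punnett square offspring (before lethality): 2 Dd, 2 dd
No DD offspring are produced in this cross.
achondroplastic dwarf: 2 out of 4 → fraction 1/2
Expected count = 1/2 × 128 = 64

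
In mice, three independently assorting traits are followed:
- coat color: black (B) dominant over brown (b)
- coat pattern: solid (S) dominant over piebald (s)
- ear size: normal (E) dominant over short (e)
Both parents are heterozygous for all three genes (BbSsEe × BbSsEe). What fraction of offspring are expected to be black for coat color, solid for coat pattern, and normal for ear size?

Trihybrid cross: BbSsEe × BbSsEe
Each trait segregates independently with a 3:1 phenotypic ratio, so each gene contributes 3/4 (dominant) or 1/4 (recessive).
Target: black (coat color), solid (coat pattern), normal (ear size)
Probability = product of independent per-trait probabilities
= 3/4 × 3/4 × 3/4 = 27/64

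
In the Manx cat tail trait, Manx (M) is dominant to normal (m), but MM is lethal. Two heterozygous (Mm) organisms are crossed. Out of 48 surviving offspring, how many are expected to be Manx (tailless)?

Cross: Mm × Mm
Punnett square offspring (before lethality): 1 MM, 2 Mm, 1 mm
The MM genotype is lethal (embryos die); surviving offspring: 2 Mm, 1 mm
Manx (tailless): 2 out of 3 → fraction 2/3
Expected count = 2/3 × 48 = 32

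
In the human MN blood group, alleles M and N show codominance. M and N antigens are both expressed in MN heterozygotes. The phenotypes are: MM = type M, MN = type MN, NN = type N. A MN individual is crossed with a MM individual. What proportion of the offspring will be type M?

Punnett square for MN × MM:
Offspring genotypes: 2 MM, 2 MN
Phenotype counts: 2 type M, 2 type MN
type M: 2 out of 4
Probability: 2/4 = 1/2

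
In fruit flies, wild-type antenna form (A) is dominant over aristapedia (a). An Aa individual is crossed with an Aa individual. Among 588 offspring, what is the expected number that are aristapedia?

Punnett square for Aa × Aa:
Offspring genotypes: 1 AA, 2 Aa, 1 aa
wild-type: 3, aristapedia: 1
aristapedia: 1 out of 4 → fraction 1/4
Expected count = 1/4 × 588 = 147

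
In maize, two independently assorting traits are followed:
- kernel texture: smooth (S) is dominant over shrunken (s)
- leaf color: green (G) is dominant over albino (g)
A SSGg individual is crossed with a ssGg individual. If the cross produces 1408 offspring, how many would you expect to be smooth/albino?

Dihybrid cross SSGg × ssGg — consider each gene separately:
kernel texture: SS × ss → 4 Ss → 4 S_ (out of 4)
leaf color: Gg × Gg → 1 GG, 2 Gg, 1 gg → 3 G_ : 1 gg (out of 4)
Combine (counts out of 4 × 4 = 16): smooth/green (S_G_) = 4×3 = 12; smooth/albino (S_gg) = 4×1 = 4
Phenotype counts (out of 16): 12 smooth/green, 4 smooth/albino
smooth/albino: 4 out of 16 → fraction 1/4
Expected count = 1/4 × 1408 = 352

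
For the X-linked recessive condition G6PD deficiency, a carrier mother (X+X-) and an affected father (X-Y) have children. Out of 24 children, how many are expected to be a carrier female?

Cross: X+X- × X-Y
Offspring: 1 X+X-, 1 X+Y, 1 X-X-, 1 X-Y
Probability of a carrier female: 1/4
Expected count = 1/4 × 24 = 6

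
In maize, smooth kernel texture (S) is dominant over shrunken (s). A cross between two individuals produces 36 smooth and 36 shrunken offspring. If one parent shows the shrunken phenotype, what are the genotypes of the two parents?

Observed offspring: 36 smooth, 36 shrunken
The observed ratio simplifies to 1:1. One parent shows shrunken, so its genotype must be ss. A 1:1 offspring split requires the other parent to be heterozygous (Ss).
Parent genotypes: ss × Ss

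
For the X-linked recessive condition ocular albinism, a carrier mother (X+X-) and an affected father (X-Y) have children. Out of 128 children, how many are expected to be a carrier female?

Cross: X+X- × X-Y
Offspring: 1 X+X-, 1 X+Y, 1 X-X-, 1 X-Y
Probability of a carrier female: 1/4
Expected count = 1/4 × 128 = 32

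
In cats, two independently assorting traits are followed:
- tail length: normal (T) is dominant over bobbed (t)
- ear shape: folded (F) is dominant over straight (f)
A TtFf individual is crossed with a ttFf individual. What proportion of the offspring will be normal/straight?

Dihybrid cross TtFf × ttFf — consider each gene separately:
tail length: Tt × tt → 2 Tt, 2 tt → 2 T_ : 2 tt (out of 4)
ear shape: Ff × Ff → 1 FF, 2 Ff, 1 ff → 3 F_ : 1 ff (out of 4)
Combine (counts out of 4 × 4 = 16): normal/folded (T_F_) = 2×3 = 6; normal/straight (T_ff) = 2×1 = 2; bobbed/folded (ttF_) = 2×3 = 6; bobbed/straight (ttff) = 2×1 = 2
Phenotype counts (out of 16): 6 normal/folded, 2 normal/straight, 6 bobbed/folded, 2 bobbed/straight
normal/straight: 2 out of 16
Probability: 2/16 = 1/8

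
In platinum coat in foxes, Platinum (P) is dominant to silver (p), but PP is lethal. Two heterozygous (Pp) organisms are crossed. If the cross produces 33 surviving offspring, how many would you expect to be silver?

Cross: Pp × Pp
Punnett square offspring (before lethality): 1 PP, 2 Pp, 1 pp
The PP genotype is lethal (embryos die); surviving offspring: 2 Pp, 1 pp
silver: 1 out of 3 → fraction 1/3
Expected count = 1/3 × 33 = 11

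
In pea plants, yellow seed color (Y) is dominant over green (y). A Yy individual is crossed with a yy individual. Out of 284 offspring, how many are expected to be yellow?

Punnett square for Yy × yy:
Offspring genotypes: 2 Yy, 2 yy
yellow: 2, green: 2
yellow: 2 out of 4 → fraction 1/2
Expected count = 1/2 × 284 = 142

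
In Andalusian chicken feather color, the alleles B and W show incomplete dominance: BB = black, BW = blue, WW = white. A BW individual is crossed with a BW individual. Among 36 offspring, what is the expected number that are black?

Punnett square for BW × BW:
Offspring genotypes: 1 BB, 2 BW, 1 WW
Phenotype counts: 1 black, 2 blue, 1 white
black: 1 out of 4 → fraction 1/4
Expected count = 1/4 × 36 = 9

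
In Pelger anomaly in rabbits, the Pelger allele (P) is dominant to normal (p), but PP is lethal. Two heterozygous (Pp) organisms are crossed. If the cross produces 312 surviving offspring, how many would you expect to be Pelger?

Cross: Pp × Pp
Punnett square offspring (before lethality): 1 PP, 2 Pp, 1 pp
The PP genotype is lethal (embryos die); surviving offspring: 2 Pp, 1 pp
Pelger: 2 out of 3 → fraction 2/3
Expected count = 2/3 × 312 = 208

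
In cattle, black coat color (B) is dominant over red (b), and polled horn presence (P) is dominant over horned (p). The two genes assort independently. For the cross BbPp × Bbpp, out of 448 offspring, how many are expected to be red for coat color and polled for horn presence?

Dihybrid cross BbPp × Bbpp — consider each gene separately:
coat color: Bb × Bb → 1 BB, 2 Bb, 1 bb → 3 B_ : 1 bb (out of 4)
horn presence: Pp × pp → 2 Pp, 2 pp → 2 P_ : 2 pp (out of 4)
Looking for: red (bb) and polled (P_)
P(red) = 1/4, P(polled) = 2/4
P(both) = 1/4 × 2/4 = 2/16 = 1/8
Expected count = 1/8 × 448 = 56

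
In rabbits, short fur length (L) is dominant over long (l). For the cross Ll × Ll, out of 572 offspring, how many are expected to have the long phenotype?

Punnett square for Ll × Ll:
Offspring genotypes: 1 LL, 2 Ll, 1 ll
Total offspring: 4
Count with target: 1
Probability: 1/4
Expected count = 1/4 × 572 = 143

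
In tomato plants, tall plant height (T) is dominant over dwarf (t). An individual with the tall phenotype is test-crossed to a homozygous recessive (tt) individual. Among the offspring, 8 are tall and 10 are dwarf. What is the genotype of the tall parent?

Test cross: ? × tt
Offspring: 8 tall, 10 dwarf — approximately 1:1.
A 1:1 ratio in a test cross indicates the unknown parent is heterozygous (Tt).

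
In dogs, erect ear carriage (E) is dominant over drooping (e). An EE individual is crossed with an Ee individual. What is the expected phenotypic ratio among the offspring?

Punnett square for EE × Ee:
Offspring genotypes: 2 EE, 2 Ee
erect: 4, drooping: 0
Ratio: all erect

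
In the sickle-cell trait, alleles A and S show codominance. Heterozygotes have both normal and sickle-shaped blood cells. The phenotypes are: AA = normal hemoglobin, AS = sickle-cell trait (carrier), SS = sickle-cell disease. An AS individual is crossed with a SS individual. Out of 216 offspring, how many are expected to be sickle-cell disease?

Punnett square for AS × SS:
Offspring genotypes: 2 AS, 2 SS
Phenotype counts: 2 sickle-cell trait (carrier), 2 sickle-cell disease
sickle-cell disease: 2 out of 4 → fraction 1/2
Expected count = 1/2 × 216 = 108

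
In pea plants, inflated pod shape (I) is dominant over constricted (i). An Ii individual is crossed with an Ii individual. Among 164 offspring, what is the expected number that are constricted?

Punnett square for Ii × Ii:
Offspring genotypes: 1 II, 2 Ii, 1 ii
inflated: 3, constricted: 1
constricted: 1 out of 4 → fraction 1/4
Expected count = 1/4 × 164 = 41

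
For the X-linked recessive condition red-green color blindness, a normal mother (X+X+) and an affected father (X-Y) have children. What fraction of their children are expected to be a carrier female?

Cross: X+X+ × X-Y
Offspring: 2 X+X-, 2 X+Y
Probability of a carrier female: 2/4 = 1/2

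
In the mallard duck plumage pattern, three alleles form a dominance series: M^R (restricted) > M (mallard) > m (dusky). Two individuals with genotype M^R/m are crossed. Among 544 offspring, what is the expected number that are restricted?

Cross: M^R/m × M^R/m
Allele dominance: M^R > M > m
Offspring genotypes: 1 M^R/M^R, 2 M^R/m, 1 m/m
Phenotype counts: 3 restricted, 1 dusky
restricted: 3 out of 4 → fraction 3/4
Expected count = 3/4 × 544 = 408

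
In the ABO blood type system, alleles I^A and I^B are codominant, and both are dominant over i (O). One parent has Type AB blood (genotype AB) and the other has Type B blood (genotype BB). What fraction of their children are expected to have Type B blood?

Cross: AB × BB
Possible offspring genotypes: 2 AB, 2 BB
Blood type counts: 2 Type AB, 2 Type B
Probability of Type B: 2/4 = 1/2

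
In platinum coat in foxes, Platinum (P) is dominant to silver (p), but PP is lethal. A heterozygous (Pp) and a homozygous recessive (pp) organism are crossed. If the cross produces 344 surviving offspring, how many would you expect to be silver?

Cross: Pp × pp
Punnett square offspring (before lethality): 2 Pp, 2 pp
No PP offspring are produced in this cross.
silver: 2 out of 4 → fraction 1/2
Expected count = 1/2 × 344 = 172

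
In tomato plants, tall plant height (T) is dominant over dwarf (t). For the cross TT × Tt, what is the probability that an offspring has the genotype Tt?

Punnett square for TT × Tt:
Offspring genotypes: 2 TT, 2 Tt
Total offspring: 4
Count with target: 2
Probability: 2/4 = 1/2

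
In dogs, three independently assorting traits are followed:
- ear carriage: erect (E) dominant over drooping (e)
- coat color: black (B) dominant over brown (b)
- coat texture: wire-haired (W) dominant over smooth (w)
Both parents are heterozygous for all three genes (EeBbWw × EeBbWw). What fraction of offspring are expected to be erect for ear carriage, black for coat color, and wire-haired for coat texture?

Trihybrid cross: EeBbWw × EeBbWw
Each trait segregates independently with a 3:1 phenotypic ratio, so each gene contributes 3/4 (dominant) or 1/4 (recessive).
Target: erect (ear carriage), black (coat color), wire-haired (coat texture)
Probability = product of independent per-trait probabilities
= 3/4 × 3/4 × 3/4 = 27/64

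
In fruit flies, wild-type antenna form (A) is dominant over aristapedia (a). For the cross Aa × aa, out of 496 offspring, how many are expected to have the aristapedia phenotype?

Punnett square for Aa × aa:
Offspring genotypes: 2 Aa, 2 aa
Total offspring: 4
Count with target: 2
Probability: 2/4 = 1/2
Expected count = 1/2 × 496 = 248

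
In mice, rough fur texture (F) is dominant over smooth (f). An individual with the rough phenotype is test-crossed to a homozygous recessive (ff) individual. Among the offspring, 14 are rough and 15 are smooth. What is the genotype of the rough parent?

Test cross: ? × ff
Offspring: 14 rough, 15 smooth — approximately 1:1.
A 1:1 ratio in a test cross indicates the unknown parent is heterozygous (Ff).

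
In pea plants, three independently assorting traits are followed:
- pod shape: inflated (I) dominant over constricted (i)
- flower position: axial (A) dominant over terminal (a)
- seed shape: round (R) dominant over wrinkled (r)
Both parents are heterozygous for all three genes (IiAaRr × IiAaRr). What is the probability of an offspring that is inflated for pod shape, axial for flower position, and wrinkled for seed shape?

Trihybrid cross: IiAaRr × IiAaRr
Each trait segregates independently with a 3:1 phenotypic ratio, so each gene contributes 3/4 (dominant) or 1/4 (recessive).
Target: inflated (pod shape), axial (flower position), wrinkled (seed shape)
Probability = product of independent per-trait probabilities
= 3/4 × 3/4 × 1/4 = 9/64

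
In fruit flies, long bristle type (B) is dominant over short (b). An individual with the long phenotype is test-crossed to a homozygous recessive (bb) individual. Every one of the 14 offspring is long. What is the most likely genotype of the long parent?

Test cross: ? × bb
All offspring are long.
If the unknown parent were heterozygous (Bb), about half of 14 offspring would be short; none are. The unknown parent is most likely homozygous dominant (BB).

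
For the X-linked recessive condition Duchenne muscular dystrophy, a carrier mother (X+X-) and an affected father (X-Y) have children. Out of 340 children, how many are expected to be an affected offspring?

Cross: X+X- × X-Y
Offspring: 1 X+X-, 1 X+Y, 1 X-X-, 1 X-Y
Probability of an affected offspring: 2/4 = 1/2
Expected count = 1/2 × 340 = 170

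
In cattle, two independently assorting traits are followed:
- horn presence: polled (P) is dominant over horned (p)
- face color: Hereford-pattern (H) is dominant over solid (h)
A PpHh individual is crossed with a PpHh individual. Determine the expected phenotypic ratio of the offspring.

Dihybrid cross PpHh × PpHh — consider each gene separately:
horn presence: Pp × Pp → 1 PP, 2 Pp, 1 pp → 3 P_ : 1 pp (out of 4)
face color: Hh × Hh → 1 HH, 2 Hh, 1 hh → 3 H_ : 1 hh (out of 4)
Combine (counts out of 4 × 4 = 16): polled/Hereford-pattern (P_H_) = 3×3 = 9; polled/solid (P_hh) = 3×1 = 3; horned/Hereford-pattern (ppH_) = 1×3 = 3; horned/solid (pphh) = 1×1 = 1
Phenotype counts (out of 16): 9 polled/Hereford-pattern, 3 polled/solid, 3 horned/Hereford-pattern, 1 horned/solid
Ratio: 9 polled/Hereford-pattern : 3 polled/solid : 3 horned/Hereford-pattern : 1 horned/solid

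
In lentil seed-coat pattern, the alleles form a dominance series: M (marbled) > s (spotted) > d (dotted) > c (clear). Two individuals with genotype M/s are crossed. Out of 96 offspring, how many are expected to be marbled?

Cross: M/s × M/s
Allele dominance: M > s > d > c
Offspring genotypes: 1 M/M, 2 M/s, 1 s/s
Phenotype counts: 3 marbled, 1 spotted
marbled: 3 out of 4 → fraction 3/4
Expected count = 3/4 × 96 = 72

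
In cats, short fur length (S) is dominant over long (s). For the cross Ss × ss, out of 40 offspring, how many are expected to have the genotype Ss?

Punnett square for Ss × ss:
Offspring genotypes: 2 Ss, 2 ss
Total offspring: 4
Count with target: 2
Probability: 2/4 = 1/2
Expected count = 1/2 × 40 = 20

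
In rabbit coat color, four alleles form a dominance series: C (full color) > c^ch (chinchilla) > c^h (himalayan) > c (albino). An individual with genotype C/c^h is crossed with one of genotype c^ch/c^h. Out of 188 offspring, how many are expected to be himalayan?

Cross: C/c^h × c^ch/c^h
Allele dominance: C > c^ch > c^h > c
Offspring genotypes: 1 C/c^ch, 1 C/c^h, 1 c^ch/c^h, 1 c^h/c^h
Phenotype counts: 2 full color, 1 chinchilla, 1 himalayan
himalayan: 1 out of 4 → fraction 1/4
Expected count = 1/4 × 188 = 47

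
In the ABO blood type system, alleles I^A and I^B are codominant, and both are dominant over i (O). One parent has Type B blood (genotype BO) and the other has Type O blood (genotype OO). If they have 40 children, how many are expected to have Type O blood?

Cross: BO × OO
Possible offspring genotypes: 2 BO, 2 OO
Blood type counts: 2 Type B, 2 Type O
Probability of Type O: 2/4 = 1/2
Expected count = 1/2 × 40 = 20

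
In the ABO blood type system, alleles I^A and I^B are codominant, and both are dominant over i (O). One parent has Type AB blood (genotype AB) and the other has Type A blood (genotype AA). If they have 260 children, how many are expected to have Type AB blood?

Cross: AB × AA
Possible offspring genotypes: 2 AA, 2 AB
Blood type counts: 2 Type A, 2 Type AB
Probability of Type AB: 2/4 = 1/2
Expected count = 1/2 × 260 = 130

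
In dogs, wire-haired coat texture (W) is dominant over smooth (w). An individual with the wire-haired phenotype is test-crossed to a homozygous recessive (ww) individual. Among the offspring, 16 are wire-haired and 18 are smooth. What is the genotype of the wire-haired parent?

Test cross: ? × ww
Offspring: 16 wire-haired, 18 smooth — approximately 1:1.
A 1:1 ratio in a test cross indicates the unknown parent is heterozygous (Ww).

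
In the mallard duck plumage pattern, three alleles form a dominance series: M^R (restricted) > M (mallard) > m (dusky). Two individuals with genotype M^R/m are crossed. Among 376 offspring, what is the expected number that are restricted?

Cross: M^R/m × M^R/m
Allele dominance: M^R > M > m
Offspring genotypes: 1 M^R/M^R, 2 M^R/m, 1 m/m
Phenotype counts: 3 restricted, 1 dusky
restricted: 3 out of 4 → fraction 3/4
Expected count = 3/4 × 376 = 282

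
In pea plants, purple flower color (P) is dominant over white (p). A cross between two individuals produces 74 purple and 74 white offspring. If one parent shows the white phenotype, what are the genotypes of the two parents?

Observed offspring: 74 purple, 74 white
The observed ratio simplifies to 1:1. One parent shows white, so its genotype must be pp. A 1:1 offspring split requires the other parent to be heterozygous (Pp).
Parent genotypes: pp × Pp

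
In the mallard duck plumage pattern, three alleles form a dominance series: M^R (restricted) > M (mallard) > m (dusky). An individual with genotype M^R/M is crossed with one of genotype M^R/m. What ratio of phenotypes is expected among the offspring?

Cross: M^R/M × M^R/m
Allele dominance: M^R > M > m
Offspring genotypes: 1 M^R/M^R, 1 M^R/m, 1 M^R/M, 1 M/m
Phenotype counts: 3 restricted, 1 mallard
Ratio: 3 restricted : 1 mallard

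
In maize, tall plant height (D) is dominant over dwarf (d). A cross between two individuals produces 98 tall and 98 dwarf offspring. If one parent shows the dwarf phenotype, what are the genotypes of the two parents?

Observed offspring: 98 tall, 98 dwarf
The observed ratio simplifies to 1:1. One parent shows dwarf, so its genotype must be dd. A 1:1 offspring split requires the other parent to be heterozygous (Dd).
Parent genotypes: dd × Dd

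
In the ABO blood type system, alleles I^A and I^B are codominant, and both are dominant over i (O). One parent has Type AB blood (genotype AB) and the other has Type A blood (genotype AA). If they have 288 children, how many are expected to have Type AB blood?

Cross: AB × AA
Possible offspring genotypes: 2 AA, 2 AB
Blood type counts: 2 Type A, 2 Type AB
Probability of Type AB: 2/4 = 1/2
Expected count = 1/2 × 288 = 144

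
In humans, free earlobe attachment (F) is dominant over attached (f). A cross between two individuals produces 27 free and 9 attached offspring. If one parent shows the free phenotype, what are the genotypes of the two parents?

Observed offspring: 27 free, 9 attached
The observed ratio simplifies to 3:1. Attached (ff) offspring appear, so each parent must contribute one f allele. The parent stated to show free carries F, so it is Ff. The other parent is then either Ff or ff: Ff × ff would give a 1:1 split, whereas Ff × Ff gives 3:1 — matching the data. So both parents are heterozygous (Ff × Ff).
Parent genotypes: Ff × Ff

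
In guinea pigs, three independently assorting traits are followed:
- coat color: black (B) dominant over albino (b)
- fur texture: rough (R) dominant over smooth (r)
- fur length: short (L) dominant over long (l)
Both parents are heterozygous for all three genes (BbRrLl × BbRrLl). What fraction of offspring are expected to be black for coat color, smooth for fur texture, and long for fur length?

Trihybrid cross: BbRrLl × BbRrLl
Each trait segregates independently with a 3:1 phenotypic ratio, so each gene contributes 3/4 (dominant) or 1/4 (recessive).
Target: black (coat color), smooth (fur texture), long (fur length)
Probability = product of independent per-trait probabilities
= 3/4 × 1/4 × 1/4 = 3/64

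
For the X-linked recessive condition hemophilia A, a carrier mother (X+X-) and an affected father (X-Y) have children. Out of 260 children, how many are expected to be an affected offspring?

Cross: X+X- × X-Y
Offspring: 1 X+X-, 1 X+Y, 1 X-X-, 1 X-Y
Probability of an affected offspring: 2/4 = 1/2
Expected count = 1/2 × 260 = 130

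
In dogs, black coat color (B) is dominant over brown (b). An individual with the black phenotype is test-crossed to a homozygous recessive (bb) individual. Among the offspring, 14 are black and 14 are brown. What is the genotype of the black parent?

Test cross: ? × bb
Offspring: 14 black, 14 brown — approximately 1:1.
A 1:1 ratio in a test cross indicates the unknown parent is heterozygous (Bb).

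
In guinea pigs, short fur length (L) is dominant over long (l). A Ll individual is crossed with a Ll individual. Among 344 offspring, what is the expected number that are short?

Punnett square for Ll × Ll:
Offspring genotypes: 1 LL, 2 Ll, 1 ll
short: 3, long: 1
short: 3 out of 4 → fraction 3/4
Expected count = 3/4 × 344 = 258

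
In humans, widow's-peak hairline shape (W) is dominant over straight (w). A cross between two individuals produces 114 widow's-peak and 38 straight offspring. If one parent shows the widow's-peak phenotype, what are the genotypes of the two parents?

Observed offspring: 114 widow's-peak, 38 straight
The observed ratio simplifies to 3:1. Straight (ww) offspring appear, so each parent must contribute one w allele. The parent stated to show widow's-peak carries W, so it is Ww. The other parent is then either Ww or ww: Ww × ww would give a 1:1 split, whereas Ww × Ww gives 3:1 — matching the data. So both parents are heterozygous (Ww × Ww).
Parent genotypes: Ww × Ww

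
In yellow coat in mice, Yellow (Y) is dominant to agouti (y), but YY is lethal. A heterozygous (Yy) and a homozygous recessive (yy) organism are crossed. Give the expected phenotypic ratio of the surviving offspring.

Cross: Yy × yy
Punnett square offspring (before lethality): 2 Yy, 2 yy
No YY offspring are produced in this cross.
Ratio: 1 yellow : 1 agouti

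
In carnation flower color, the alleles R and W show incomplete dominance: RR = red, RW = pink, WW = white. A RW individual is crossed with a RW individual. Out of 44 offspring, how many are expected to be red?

Punnett square for RW × RW:
Offspring genotypes: 1 RR, 2 RW, 1 WW
Phenotype counts: 1 red, 2 pink, 1 white
red: 1 out of 4 → fraction 1/4
Expected count = 1/4 × 44 = 11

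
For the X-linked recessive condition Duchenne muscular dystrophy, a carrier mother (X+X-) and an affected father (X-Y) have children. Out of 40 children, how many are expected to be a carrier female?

Cross: X+X- × X-Y
Offspring: 1 X+X-, 1 X+Y, 1 X-X-, 1 X-Y
Probability of a carrier female: 1/4
Expected count = 1/4 × 40 = 10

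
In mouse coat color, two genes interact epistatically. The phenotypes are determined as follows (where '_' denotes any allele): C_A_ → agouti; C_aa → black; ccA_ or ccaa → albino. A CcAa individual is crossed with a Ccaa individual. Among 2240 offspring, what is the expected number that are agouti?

Cross: CcAa × Ccaa — consider each gene separately:
C gene: Cc × Cc → 1 CC, 2 Cc, 1 cc → 3 C_ : 1 cc (out of 4)
A gene: Aa × aa → 2 Aa, 2 aa → 2 A_ : 2 aa (out of 4)
Genotype classes (out of 4 × 4 = 16): C_A_ = 3×2 = 6; C_aa = 3×2 = 6; ccA_ = 1×2 = 2; ccaa = 1×2 = 2
Apply the phenotype rules: C_A_ (6) → agouti; C_aa (6) → black; ccA_ (2) + ccaa (2) → albino
Phenotype counts (out of 16): 6 agouti, 6 black, 4 albino
agouti: 6 out of 16 → fraction 3/8
Expected count = 3/8 × 2240 = 840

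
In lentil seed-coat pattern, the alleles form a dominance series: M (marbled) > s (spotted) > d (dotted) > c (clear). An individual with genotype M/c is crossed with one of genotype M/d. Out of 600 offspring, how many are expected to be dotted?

Cross: M/c × M/d
Allele dominance: M > s > d > c
Offspring genotypes: 1 M/M, 1 M/d, 1 M/c, 1 d/c
Phenotype counts: 3 marbled, 1 dotted
dotted: 1 out of 4 → fraction 1/4
Expected count = 1/4 × 600 = 150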